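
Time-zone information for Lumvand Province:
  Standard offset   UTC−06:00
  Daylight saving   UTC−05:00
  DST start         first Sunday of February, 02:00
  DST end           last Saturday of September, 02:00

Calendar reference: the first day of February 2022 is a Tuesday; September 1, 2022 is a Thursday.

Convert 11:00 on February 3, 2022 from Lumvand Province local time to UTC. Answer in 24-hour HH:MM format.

1 February 2022 is a Tuesday, so the first Sunday is February 6.
1 September 2022 is a Thursday, so Saturdays fall on 3, 10, 17, 24; the last is September 24.
February 3, 2022 does not fall between 6 February and 24 September, so daylight saving is not in effect and Lumvand Province is at UTC−06:00.
11:00 local + 6h = 17:00 UTC.

17:00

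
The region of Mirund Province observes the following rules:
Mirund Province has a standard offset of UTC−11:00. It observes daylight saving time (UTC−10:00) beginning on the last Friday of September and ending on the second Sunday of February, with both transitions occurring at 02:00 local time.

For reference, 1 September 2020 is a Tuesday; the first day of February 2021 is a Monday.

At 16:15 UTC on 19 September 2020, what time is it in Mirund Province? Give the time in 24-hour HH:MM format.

05:15

1 September 2020 is a Tuesday, so Fridays fall on 4, 11, 18, 25; the last is September 25.
1 February 2021 is a Monday, so the first Sunday is February 7 and the second is February 14.
At the standard offset (UTC−11:00), 16:15 UTC − 11h = 05:15 Mirund Province standard time.
Daylight saving runs 25 September 2020 – 14 February 2021; the standard-time date in Mirund Province, 19 September 2020, is outside that window, so Mirund Province is on standard time at UTC−11:00.
16:15 UTC − 11h = 05:15 local.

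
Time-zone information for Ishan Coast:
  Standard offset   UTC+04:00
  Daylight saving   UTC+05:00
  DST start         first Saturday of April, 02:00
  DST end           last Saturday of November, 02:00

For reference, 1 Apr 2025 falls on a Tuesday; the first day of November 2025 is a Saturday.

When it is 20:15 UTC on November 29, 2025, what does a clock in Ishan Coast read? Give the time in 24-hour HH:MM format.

00:15

1 April 2025 is a Tuesday, so the first Saturday is April 5.
1 November 2025 is a Saturday, so Saturdays fall on 1, 8, 15, 22, 29; the last is November 29.
At the standard offset (UTC+04:00), 20:15 UTC + 4h = 00:15 Ishan Coast standard time (rolling into the next day, 30 November 2025).
The standard-time date in Ishan Coast, November 30, 2025, does not fall between 5 April and 29 November, so daylight saving is not in effect and Ishan Coast is at UTC+04:00.
20:15 UTC + 4h = 00:15 local (rolling into the next day, 30 November 2025).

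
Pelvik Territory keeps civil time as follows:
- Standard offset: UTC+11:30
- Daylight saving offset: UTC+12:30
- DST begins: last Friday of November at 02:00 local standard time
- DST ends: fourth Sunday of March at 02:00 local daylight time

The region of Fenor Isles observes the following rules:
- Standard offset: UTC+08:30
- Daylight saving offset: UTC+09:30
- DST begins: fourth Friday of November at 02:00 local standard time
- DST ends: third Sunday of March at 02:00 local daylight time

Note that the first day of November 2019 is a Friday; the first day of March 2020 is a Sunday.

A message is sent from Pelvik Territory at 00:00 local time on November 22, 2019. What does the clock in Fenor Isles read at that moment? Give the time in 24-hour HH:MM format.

21:00

1 November 2019 is a Friday, so Fridays fall on 1, 8, 15, 22, 29; the last is November 29.
1 March 2020 is a Sunday, so the first Sunday is March 1 and the fourth is March 22.
November 22, 2019 is outside the daylight-saving period (29 November 2019 – 22 March 2020), so Pelvik Territory is on standard time, UTC+11:30.
00:00 Pelvik Territory − 11h30m = 12:30 UTC (rolling into the previous day, 21 November 2019).
1 November 2019 is a Friday, so the first Friday is November 1 and the fourth is November 22.
1 March 2020 is a Sunday, so the first Sunday is March 1 and the third is March 15.
At the standard offset (UTC+08:30), 12:30 UTC + 8h30m = 21:00 Fenor Isles standard time.
The standard-time date in Fenor Isles, November 21, 2019, does not fall between 22 November 2019 and 15 March 2020, so daylight saving is not in effect and Fenor Isles is at UTC+08:30.
12:30 UTC + 8h30m = 21:00 Fenor Isles.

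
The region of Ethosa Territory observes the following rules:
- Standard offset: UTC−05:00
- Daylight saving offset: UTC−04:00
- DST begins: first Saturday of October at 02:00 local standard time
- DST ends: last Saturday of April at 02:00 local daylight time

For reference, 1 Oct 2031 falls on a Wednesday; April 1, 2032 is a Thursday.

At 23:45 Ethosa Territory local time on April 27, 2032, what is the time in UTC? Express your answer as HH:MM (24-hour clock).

1 October 2031 is a Wednesday, so the first Saturday is October 4.
1 April 2032 is a Thursday, so Saturdays fall on 3, 10, 17, 24; the last is April 24.
April 27, 2032 is outside the daylight-saving period (4 October 2031 – 24 April 2032), so Ethosa Territory is on standard time, UTC−05:00.
23:45 local + 5h = 04:45 UTC (rolling into the next day, 28 April 2032).

04:45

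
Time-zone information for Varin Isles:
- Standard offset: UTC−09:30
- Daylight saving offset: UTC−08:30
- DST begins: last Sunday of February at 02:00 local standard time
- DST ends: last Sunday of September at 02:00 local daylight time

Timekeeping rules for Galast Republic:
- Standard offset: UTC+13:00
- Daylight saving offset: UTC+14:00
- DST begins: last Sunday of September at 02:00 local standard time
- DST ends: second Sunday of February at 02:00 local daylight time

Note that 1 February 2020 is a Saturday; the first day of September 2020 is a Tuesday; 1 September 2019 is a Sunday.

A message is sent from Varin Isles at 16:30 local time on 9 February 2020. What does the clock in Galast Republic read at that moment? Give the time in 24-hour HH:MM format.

15:00

1 February 2020 is a Saturday, so Sundays fall on 2, 9, 16, 23; the last is February 23.
1 September 2020 is a Tuesday, so Sundays fall on 6, 13, 20, 27; the last is September 27.
9 February 2020 does not fall between 23 February and 27 September, so daylight saving is not in effect and Varin Isles is at UTC−09:30.
16:30 Varin Isles + 9h30m = 02:00 UTC (rolling into the next day, 10 February 2020).
1 September 2019 is a Sunday, so Sundays fall on 1, 8, 15, 22, 29; the last is September 29.
1 February 2020 is a Saturday, so the first Sunday is February 2 and the second is February 9.
At the standard offset (UTC+13:00), 02:00 UTC + 13h = 15:00 Galast Republic standard time.
Daylight saving runs 29 September 2019 – 9 February 2020; the standard-time date in Galast Republic, 10 February 2020, is outside that window, so Galast Republic is on standard time at UTC+13:00.
02:00 UTC + 13h = 15:00 Galast Republic.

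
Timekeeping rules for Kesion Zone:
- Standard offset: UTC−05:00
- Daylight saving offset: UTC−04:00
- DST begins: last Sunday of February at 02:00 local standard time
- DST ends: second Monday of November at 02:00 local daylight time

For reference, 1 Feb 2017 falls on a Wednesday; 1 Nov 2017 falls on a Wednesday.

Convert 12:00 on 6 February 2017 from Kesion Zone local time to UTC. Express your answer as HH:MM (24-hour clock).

17:00

1 February 2017 is a Wednesday, so Sundays fall on 5, 12, 19, 26; the last is February 26.
1 November 2017 is a Wednesday, so the first Monday is November 6 and the second is November 13.
6 February 2017 is outside the daylight-saving period (26 February – 13 November), so Kesion Zone is on standard time, UTC−05:00.
12:00 local + 5h = 17:00 UTC.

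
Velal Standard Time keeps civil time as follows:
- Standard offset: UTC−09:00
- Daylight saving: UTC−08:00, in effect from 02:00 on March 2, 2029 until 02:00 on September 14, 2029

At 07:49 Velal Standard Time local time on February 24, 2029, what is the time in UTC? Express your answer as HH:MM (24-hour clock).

16:49

Daylight saving runs 2 March – 14 September; February 24, 2029 is outside that window, so Velal Standard Time is on standard time at UTC−09:00.
07:49 local + 9h = 16:49 UTC.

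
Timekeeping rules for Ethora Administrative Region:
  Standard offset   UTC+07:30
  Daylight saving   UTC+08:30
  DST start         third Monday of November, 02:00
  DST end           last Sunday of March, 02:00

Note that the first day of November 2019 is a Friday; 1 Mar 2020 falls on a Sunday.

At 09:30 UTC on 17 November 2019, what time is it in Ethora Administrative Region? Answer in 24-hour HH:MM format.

17:00

1 November 2019 is a Friday, so the first Monday is November 4 and the third is November 18.
1 March 2020 is a Sunday, so Sundays fall on 1, 8, 15, 22, 29; the last is March 29.
At the standard offset (UTC+07:30), 09:30 UTC + 7h30m = 17:00 Ethora Administrative Region standard time.
Daylight saving runs 18 November 2019 – 29 March 2020; the standard-time date in Ethora Administrative Region, 17 November 2019, is outside that window, so Ethora Administrative Region is on standard time at UTC+07:30.
09:30 UTC + 7h30m = 17:00 local.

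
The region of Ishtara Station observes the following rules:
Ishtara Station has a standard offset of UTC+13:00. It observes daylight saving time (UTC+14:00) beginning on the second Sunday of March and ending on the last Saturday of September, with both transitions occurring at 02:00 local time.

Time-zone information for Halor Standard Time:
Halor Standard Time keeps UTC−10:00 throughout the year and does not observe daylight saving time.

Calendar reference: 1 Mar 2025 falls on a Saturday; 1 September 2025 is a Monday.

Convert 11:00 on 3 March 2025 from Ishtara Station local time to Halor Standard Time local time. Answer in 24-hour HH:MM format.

12:00

1 March 2025 is a Saturday, so the first Sunday is March 2 and the second is March 9.
1 September 2025 is a Monday, so Saturdays fall on 6, 13, 20, 27; the last is September 27.
3 March 2025 is outside the daylight-saving period (9 March – 27 September), so Ishtara Station is on standard time, UTC+13:00.
11:00 Ishtara Station − 13h = 22:00 UTC (rolling into the previous day, 2 March 2025).
Halor Standard Time has no daylight saving, so its offset is UTC−10:00 year-round.
22:00 UTC − 10h = 12:00 Halor Standard Time.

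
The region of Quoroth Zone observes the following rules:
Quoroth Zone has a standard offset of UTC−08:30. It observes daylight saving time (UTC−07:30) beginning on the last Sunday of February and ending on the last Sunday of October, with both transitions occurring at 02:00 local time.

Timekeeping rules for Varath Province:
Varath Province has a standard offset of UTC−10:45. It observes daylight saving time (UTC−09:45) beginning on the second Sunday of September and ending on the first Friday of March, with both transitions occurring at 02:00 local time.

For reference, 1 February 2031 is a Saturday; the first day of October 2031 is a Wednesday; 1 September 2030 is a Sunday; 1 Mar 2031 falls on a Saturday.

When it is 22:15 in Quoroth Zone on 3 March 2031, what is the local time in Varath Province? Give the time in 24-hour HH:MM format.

1 February 2031 is a Saturday, so Sundays fall on 2, 9, 16, 23; the last is February 23.
1 October 2031 is a Wednesday, so Sundays fall on 5, 12, 19, 26; the last is October 26.
3 March 2031 falls between 23 February and 26 October, so daylight saving is in effect and Quoroth Zone is at UTC−07:30.
22:15 Quoroth Zone + 7h30m = 05:45 UTC (rolling into the next day, 4 March 2031).
1 September 2030 is a Sunday, so the first Sunday is September 1 and the second is September 8.
1 March 2031 is a Saturday, so the first Friday is March 7.
At the standard offset (UTC−10:45), 05:45 UTC − 10h45m = 19:00 Varath Province standard time (rolling into the previous day, 3 March 2031).
The standard-time date in Varath Province, 3 March 2031, lies within the daylight-saving period (8 September 2030 – 7 March 2031), so Varath Province is on daylight time, UTC−09:45.
05:45 UTC − 9h45m = 20:00 Varath Province (rolling into the previous day, 3 March 2031).

20:00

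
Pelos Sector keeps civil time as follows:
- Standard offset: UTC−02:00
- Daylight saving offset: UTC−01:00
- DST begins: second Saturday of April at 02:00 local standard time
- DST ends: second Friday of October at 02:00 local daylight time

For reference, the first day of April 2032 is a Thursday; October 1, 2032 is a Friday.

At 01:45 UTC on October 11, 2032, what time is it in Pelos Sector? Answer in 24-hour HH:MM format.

23:45

1 April 2032 is a Thursday, so the first Saturday is April 3 and the second is April 10.
1 October 2032 is a Friday, so the first Friday is October 1 and the second is October 8.
At the standard offset (UTC−02:00), 01:45 UTC − 2h = 23:45 Pelos Sector standard time (rolling into the previous day, 10 October 2032).
Daylight saving runs 10 April – 8 October; the standard-time date in Pelos Sector, October 10, 2032, is outside that window, so Pelos Sector is on standard time at UTC−02:00.
01:45 UTC − 2h = 23:45 local (rolling into the previous day, 10 October 2032).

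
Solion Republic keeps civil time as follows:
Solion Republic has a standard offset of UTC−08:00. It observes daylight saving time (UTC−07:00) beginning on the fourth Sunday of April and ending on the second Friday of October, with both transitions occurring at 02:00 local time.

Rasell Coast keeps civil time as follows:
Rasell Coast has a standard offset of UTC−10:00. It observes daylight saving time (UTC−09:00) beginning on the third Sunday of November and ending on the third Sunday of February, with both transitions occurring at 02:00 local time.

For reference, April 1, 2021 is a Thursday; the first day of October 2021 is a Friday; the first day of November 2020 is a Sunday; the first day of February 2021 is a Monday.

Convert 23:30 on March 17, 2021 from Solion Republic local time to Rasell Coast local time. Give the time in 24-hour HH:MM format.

1 April 2021 is a Thursday, so the first Sunday is April 4 and the fourth is April 25.
1 October 2021 is a Friday, so the first Friday is October 1 and the second is October 8.
March 17, 2021 is outside the daylight-saving period (25 April – 8 October), so Solion Republic is on standard time, UTC−08:00.
23:30 Solion Republic + 8h = 07:30 UTC (rolling into the next day, 18 March 2021).
1 November 2020 is a Sunday, so the first Sunday is November 1 and the third is November 15.
1 February 2021 is a Monday, so the first Sunday is February 7 and the third is February 21.
At the standard offset (UTC−10:00), 07:30 UTC − 10h = 21:30 Rasell Coast standard time (rolling into the previous day, 17 March 2021).
The standard-time date in Rasell Coast, March 17, 2021, is outside the daylight-saving period (15 November 2020 – 21 February 2021), so Rasell Coast is on standard time, UTC−10:00.
07:30 UTC − 10h = 21:30 Rasell Coast (rolling into the previous day, 17 March 2021).

21:30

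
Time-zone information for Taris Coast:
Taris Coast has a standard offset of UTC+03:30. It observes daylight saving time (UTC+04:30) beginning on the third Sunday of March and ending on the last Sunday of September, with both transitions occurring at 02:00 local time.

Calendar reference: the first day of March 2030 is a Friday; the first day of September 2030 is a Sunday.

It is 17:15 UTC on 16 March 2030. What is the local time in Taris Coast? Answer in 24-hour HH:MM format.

1 March 2030 is a Friday, so the first Sunday is March 3 and the third is March 17.
1 September 2030 is a Sunday, so Sundays fall on 1, 8, 15, 22, 29; the last is September 29.
At the standard offset (UTC+03:30), 17:15 UTC + 3h30m = 20:45 Taris Coast standard time.
The standard-time date in Taris Coast, 16 March 2030, does not fall between 17 March and 29 September, so daylight saving is not in effect and Taris Coast is at UTC+03:30.
17:15 UTC + 3h30m = 20:45 local.

20:45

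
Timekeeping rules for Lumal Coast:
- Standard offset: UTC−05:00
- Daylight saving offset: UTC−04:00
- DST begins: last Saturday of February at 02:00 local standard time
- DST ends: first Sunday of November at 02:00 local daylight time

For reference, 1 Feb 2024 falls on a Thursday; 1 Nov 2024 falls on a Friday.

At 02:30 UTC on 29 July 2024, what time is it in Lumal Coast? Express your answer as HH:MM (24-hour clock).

1 February 2024 is a Thursday, so Saturdays fall on 3, 10, 17, 24; the last is February 24.
1 November 2024 is a Friday, so the first Sunday is November 3.
At the standard offset (UTC−05:00), 02:30 UTC − 5h = 21:30 Lumal Coast standard time (rolling into the previous day, 28 July 2024).
The standard-time date in Lumal Coast, 28 July 2024, lies within the daylight-saving period (24 February – 3 November), so Lumal Coast is on daylight time, UTC−04:00.
02:30 UTC − 4h = 22:30 local (rolling into the previous day, 28 July 2024).

22:30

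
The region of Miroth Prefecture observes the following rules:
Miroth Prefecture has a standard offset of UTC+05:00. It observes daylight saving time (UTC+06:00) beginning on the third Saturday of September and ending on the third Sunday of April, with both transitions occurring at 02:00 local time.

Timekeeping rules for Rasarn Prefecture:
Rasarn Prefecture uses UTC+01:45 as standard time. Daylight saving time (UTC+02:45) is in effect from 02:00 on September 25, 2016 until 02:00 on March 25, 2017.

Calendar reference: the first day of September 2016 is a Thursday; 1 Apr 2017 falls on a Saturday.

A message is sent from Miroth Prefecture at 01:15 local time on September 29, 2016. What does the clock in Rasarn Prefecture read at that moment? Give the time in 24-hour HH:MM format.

1 September 2016 is a Thursday, so the first Saturday is September 3 and the third is September 17.
1 April 2017 is a Saturday, so the first Sunday is April 2 and the third is April 16.
September 29, 2016 falls between 17 September 2016 and 16 April 2017, so daylight saving is in effect and Miroth Prefecture is at UTC+06:00.
01:15 Miroth Prefecture − 6h = 19:15 UTC (rolling into the previous day, 28 September 2016).
At the standard offset (UTC+01:45), 19:15 UTC + 1h45m = 21:00 Rasarn Prefecture standard time.
Daylight saving runs 25 September 2016 – 25 March 2017; the standard-time date in Rasarn Prefecture, September 28, 2016, is inside that window, so Rasarn Prefecture is at UTC+02:45.
19:15 UTC + 2h45m = 22:00 Rasarn Prefecture.

22:00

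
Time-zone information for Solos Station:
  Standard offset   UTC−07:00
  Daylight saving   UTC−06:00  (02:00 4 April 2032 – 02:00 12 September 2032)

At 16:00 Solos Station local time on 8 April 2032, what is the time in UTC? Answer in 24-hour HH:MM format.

22:00

8 April 2032 falls between 4 April and 12 September, so daylight saving is in effect and Solos Station is at UTC−06:00.
16:00 local + 6h = 22:00 UTC.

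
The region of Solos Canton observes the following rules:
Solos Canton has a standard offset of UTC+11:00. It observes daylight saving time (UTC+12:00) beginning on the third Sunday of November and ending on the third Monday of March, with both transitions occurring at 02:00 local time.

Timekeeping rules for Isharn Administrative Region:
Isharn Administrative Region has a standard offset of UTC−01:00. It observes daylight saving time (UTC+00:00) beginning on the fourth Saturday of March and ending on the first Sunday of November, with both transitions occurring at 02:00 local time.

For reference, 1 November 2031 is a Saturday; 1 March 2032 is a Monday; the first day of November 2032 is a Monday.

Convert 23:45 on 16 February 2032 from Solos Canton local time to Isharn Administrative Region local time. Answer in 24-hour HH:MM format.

10:45

1 November 2031 is a Saturday, so the first Sunday is November 2 and the third is November 16.
1 March 2032 is a Monday, so the first Monday is March 1 and the third is March 15.
16 February 2032 lies within the daylight-saving period (16 November 2031 – 15 March 2032), so Solos Canton is on daylight time, UTC+12:00.
23:45 Solos Canton − 12h = 11:45 UTC.
1 March 2032 is a Monday, so the first Saturday is March 6 and the fourth is March 27.
1 November 2032 is a Monday, so the first Sunday is November 7.
At the standard offset (UTC−01:00), 11:45 UTC − 1h = 10:45 Isharn Administrative Region standard time.
The standard-time date in Isharn Administrative Region, 16 February 2032, does not fall between 27 March and 7 November, so daylight saving is not in effect and Isharn Administrative Region is at UTC−01:00.
11:45 UTC − 1h = 10:45 Isharn Administrative Region.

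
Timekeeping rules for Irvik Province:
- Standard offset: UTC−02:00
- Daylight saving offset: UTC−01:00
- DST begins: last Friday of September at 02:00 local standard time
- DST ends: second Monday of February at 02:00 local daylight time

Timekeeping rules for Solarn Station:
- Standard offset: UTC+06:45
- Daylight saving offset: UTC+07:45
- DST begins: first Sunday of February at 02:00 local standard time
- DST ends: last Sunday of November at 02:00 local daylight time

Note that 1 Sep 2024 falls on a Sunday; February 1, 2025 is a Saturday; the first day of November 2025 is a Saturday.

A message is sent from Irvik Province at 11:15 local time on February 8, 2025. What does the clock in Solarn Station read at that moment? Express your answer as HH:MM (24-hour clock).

20:00

1 September 2024 is a Sunday, so Fridays fall on 6, 13, 20, 27; the last is September 27.
1 February 2025 is a Saturday, so the first Monday is February 3 and the second is February 10.
February 8, 2025 falls between 27 September 2024 and 10 February 2025, so daylight saving is in effect and Irvik Province is at UTC−01:00.
11:15 Irvik Province + 1h = 12:15 UTC.
1 February 2025 is a Saturday, so the first Sunday is February 2.
1 November 2025 is a Saturday, so Sundays fall on 2, 9, 16, 23, 30; the last is November 30.
At the standard offset (UTC+06:45), 12:15 UTC + 6h45m = 19:00 Solarn Station standard time.
The standard-time date in Solarn Station, February 8, 2025, lies within the daylight-saving period (2 February – 30 November), so Solarn Station is on daylight time, UTC+07:45.
12:15 UTC + 7h45m = 20:00 Solarn Station.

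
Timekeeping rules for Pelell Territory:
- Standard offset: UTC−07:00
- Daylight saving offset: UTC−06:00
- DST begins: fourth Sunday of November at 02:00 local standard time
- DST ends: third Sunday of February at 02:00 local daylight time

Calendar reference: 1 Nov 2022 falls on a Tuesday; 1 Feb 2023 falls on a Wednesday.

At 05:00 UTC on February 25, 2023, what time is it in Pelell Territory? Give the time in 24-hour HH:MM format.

1 November 2022 is a Tuesday, so the first Sunday is November 6 and the fourth is November 27.
1 February 2023 is a Wednesday, so the first Sunday is February 5 and the third is February 19.
At the standard offset (UTC−07:00), 05:00 UTC − 7h = 22:00 Pelell Territory standard time (rolling into the previous day, 24 February 2023).
Daylight saving runs 27 November 2022 – 19 February 2023; the standard-time date in Pelell Territory, February 24, 2023, is outside that window, so Pelell Territory is on standard time at UTC−07:00.
05:00 UTC − 7h = 22:00 local (rolling into the previous day, 24 February 2023).

22:00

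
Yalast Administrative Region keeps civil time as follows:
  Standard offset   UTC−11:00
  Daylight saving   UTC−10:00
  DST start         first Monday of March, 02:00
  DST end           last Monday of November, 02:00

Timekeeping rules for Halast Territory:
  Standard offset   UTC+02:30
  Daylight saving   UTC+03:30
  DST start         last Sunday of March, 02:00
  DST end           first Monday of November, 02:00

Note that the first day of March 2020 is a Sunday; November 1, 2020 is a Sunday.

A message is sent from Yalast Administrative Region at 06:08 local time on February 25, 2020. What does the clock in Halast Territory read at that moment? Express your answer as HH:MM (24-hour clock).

19:38

1 March 2020 is a Sunday, so the first Monday is March 2.
1 November 2020 is a Sunday, so Mondays fall on 2, 9, 16, 23, 30; the last is November 30.
Daylight saving runs 2 March – 30 November; February 25, 2020 is outside that window, so Yalast Administrative Region is on standard time at UTC−11:00.
06:08 Yalast Administrative Region + 11h = 17:08 UTC.
1 March 2020 is a Sunday, so Sundays fall on 1, 8, 15, 22, 29; the last is March 29.
1 November 2020 is a Sunday, so the first Monday is November 2.
At the standard offset (UTC+02:30), 17:08 UTC + 2h30m = 19:38 Halast Territory standard time.
The standard-time date in Halast Territory, February 25, 2020, is outside the daylight-saving period (29 March – 2 November), so Halast Territory is on standard time, UTC+02:30.
17:08 UTC + 2h30m = 19:38 Halast Territory.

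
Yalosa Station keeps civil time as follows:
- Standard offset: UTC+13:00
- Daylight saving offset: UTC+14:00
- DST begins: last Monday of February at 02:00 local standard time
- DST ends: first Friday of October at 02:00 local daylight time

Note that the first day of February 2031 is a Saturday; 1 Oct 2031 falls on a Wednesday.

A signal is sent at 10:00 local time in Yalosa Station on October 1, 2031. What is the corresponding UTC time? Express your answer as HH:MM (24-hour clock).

20:00

1 February 2031 is a Saturday, so Mondays fall on 3, 10, 17, 24; the last is February 24.
1 October 2031 is a Wednesday, so the first Friday is October 3.
October 1, 2031 lies within the daylight-saving period (24 February – 3 October), so Yalosa Station is on daylight time, UTC+14:00.
10:00 local − 14h = 20:00 UTC (rolling into the previous day, 30 September 2031).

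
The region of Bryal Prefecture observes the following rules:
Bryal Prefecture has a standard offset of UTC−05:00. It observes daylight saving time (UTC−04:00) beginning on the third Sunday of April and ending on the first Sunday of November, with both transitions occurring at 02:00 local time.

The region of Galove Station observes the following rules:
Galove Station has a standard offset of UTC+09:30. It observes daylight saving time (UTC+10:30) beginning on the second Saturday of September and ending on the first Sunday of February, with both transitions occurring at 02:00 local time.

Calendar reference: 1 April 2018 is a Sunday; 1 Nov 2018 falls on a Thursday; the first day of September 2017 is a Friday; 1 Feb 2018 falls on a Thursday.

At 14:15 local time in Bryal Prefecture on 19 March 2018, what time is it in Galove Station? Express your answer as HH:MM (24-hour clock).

04:45

1 April 2018 is a Sunday, so the first Sunday is April 1 and the third is April 15.
1 November 2018 is a Thursday, so the first Sunday is November 4.
19 March 2018 is outside the daylight-saving period (15 April – 4 November), so Bryal Prefecture is on standard time, UTC−05:00.
14:15 Bryal Prefecture + 5h = 19:15 UTC.
1 September 2017 is a Friday, so the first Saturday is September 2 and the second is September 9.
1 February 2018 is a Thursday, so the first Sunday is February 4.
At the standard offset (UTC+09:30), 19:15 UTC + 9h30m = 04:45 Galove Station standard time (rolling into the next day, 20 March 2018).
The standard-time date in Galove Station, 20 March 2018, does not fall between 9 September 2017 and 4 February 2018, so daylight saving is not in effect and Galove Station is at UTC+09:30.
19:15 UTC + 9h30m = 04:45 Galove Station (rolling into the next day, 20 March 2018).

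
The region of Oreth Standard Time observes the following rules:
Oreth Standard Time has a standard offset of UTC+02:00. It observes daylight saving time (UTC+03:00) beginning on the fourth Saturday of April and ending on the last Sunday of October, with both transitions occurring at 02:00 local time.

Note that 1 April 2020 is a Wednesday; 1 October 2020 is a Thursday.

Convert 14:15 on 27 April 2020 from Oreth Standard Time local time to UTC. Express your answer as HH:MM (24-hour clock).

11:15

1 April 2020 is a Wednesday, so the first Saturday is April 4 and the fourth is April 25.
1 October 2020 is a Thursday, so Sundays fall on 4, 11, 18, 25; the last is October 25.
27 April 2020 falls between 25 April and 25 October, so daylight saving is in effect and Oreth Standard Time is at UTC+03:00.
14:15 local − 3h = 11:15 UTC.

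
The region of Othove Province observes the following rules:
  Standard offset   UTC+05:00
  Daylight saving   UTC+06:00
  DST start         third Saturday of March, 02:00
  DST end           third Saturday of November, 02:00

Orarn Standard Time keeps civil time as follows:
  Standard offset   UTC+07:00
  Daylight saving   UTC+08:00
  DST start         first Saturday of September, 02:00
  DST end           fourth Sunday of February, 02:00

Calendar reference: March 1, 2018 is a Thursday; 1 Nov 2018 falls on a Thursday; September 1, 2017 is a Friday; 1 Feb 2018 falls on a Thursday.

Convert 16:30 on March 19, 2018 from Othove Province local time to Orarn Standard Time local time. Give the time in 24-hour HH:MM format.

17:30

1 March 2018 is a Thursday, so the first Saturday is March 3 and the third is March 17.
1 November 2018 is a Thursday, so the first Saturday is November 3 and the third is November 17.
March 19, 2018 falls between 17 March and 17 November, so daylight saving is in effect and Othove Province is at UTC+06:00.
16:30 Othove Province − 6h = 10:30 UTC.
1 September 2017 is a Friday, so the first Saturday is September 2.
1 February 2018 is a Thursday, so the first Sunday is February 4 and the fourth is February 25.
At the standard offset (UTC+07:00), 10:30 UTC + 7h = 17:30 Orarn Standard Time standard time.
The standard-time date in Orarn Standard Time, March 19, 2018, does not fall between 2 September 2017 and 25 February 2018, so daylight saving is not in effect and Orarn Standard Time is at UTC+07:00.
10:30 UTC + 7h = 17:30 Orarn Standard Time.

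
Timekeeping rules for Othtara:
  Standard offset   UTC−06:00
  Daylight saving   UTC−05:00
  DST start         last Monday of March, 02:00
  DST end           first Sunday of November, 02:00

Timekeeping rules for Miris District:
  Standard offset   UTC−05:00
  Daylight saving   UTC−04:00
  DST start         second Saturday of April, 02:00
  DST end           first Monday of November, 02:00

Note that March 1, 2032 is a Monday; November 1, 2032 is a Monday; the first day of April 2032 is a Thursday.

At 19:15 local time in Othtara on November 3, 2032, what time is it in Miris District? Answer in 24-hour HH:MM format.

1 March 2032 is a Monday, so Mondays fall on 1, 8, 15, 22, 29; the last is March 29.
1 November 2032 is a Monday, so the first Sunday is November 7.
Daylight saving runs 29 March – 7 November; November 3, 2032 is inside that window, so Othtara is at UTC−05:00.
19:15 Othtara + 5h = 00:15 UTC (rolling into the next day, 4 November 2032).
1 April 2032 is a Thursday, so the first Saturday is April 3 and the second is April 10.
1 November 2032 is a Monday, so the first Monday is November 1.
At the standard offset (UTC−05:00), 00:15 UTC − 5h = 19:15 Miris District standard time (rolling into the previous day, 3 November 2032).
The standard-time date in Miris District, November 3, 2032, is outside the daylight-saving period (10 April – 1 November), so Miris District is on standard time, UTC−05:00.
00:15 UTC − 5h = 19:15 Miris District (rolling into the previous day, 3 November 2032).

19:15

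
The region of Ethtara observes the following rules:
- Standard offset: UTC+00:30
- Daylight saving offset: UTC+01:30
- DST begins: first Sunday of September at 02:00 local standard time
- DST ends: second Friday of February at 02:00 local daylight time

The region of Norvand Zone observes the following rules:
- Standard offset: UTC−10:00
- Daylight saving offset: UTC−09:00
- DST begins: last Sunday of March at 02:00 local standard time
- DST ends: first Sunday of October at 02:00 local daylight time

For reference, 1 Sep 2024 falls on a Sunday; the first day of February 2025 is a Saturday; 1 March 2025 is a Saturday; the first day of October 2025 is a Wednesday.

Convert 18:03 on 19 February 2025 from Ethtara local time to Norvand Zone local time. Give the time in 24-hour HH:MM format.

1 September 2024 is a Sunday, so the first Sunday is September 1.
1 February 2025 is a Saturday, so the first Friday is February 7 and the second is February 14.
Daylight saving runs 1 September 2024 – 14 February 2025; 19 February 2025 is outside that window, so Ethtara is on standard time at UTC+00:30.
18:03 Ethtara − 0h30m = 17:33 UTC.
1 March 2025 is a Saturday, so Sundays fall on 2, 9, 16, 23, 30; the last is March 30.
1 October 2025 is a Wednesday, so the first Sunday is October 5.
At the standard offset (UTC−10:00), 17:33 UTC − 10h = 07:33 Norvand Zone standard time.
Daylight saving runs 30 March – 5 October; the standard-time date in Norvand Zone, 19 February 2025, is outside that window, so Norvand Zone is on standard time at UTC−10:00.
17:33 UTC − 10h = 07:33 Norvand Zone.

07:33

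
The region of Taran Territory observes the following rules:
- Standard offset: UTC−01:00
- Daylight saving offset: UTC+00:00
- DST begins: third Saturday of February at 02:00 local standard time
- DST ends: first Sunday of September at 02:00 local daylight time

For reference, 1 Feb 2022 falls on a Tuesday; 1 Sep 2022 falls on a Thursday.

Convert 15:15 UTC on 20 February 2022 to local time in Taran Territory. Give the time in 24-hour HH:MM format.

1 February 2022 is a Tuesday, so the first Saturday is February 5 and the third is February 19.
1 September 2022 is a Thursday, so the first Sunday is September 4.
At the standard offset (UTC−01:00), 15:15 UTC − 1h = 14:15 Taran Territory standard time.
Daylight saving runs 19 February – 4 September; the standard-time date in Taran Territory, 20 February 2022, is inside that window, so Taran Territory is at UTC+00:00.
15:15 UTC + 0h = 15:15 local.

15:15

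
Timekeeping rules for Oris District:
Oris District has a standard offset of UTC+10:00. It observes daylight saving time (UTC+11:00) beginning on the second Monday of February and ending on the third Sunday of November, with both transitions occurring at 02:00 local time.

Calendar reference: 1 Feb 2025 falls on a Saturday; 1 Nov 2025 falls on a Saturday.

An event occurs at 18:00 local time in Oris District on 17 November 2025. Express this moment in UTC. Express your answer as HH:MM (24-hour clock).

1 February 2025 is a Saturday, so the first Monday is February 3 and the second is February 10.
1 November 2025 is a Saturday, so the first Sunday is November 2 and the third is November 16.
Daylight saving runs 10 February – 16 November; 17 November 2025 is outside that window, so Oris District is on standard time at UTC+10:00.
18:00 local − 10h = 08:00 UTC.

08:00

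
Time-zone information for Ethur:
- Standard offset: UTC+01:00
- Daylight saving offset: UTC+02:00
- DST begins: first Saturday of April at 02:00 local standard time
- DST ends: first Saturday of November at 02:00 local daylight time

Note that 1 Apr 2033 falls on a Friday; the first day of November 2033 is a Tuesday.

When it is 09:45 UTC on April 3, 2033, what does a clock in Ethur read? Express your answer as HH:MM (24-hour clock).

11:45

1 April 2033 is a Friday, so the first Saturday is April 2.
1 November 2033 is a Tuesday, so the first Saturday is November 5.
At the standard offset (UTC+01:00), 09:45 UTC + 1h = 10:45 Ethur standard time.
The standard-time date in Ethur, April 3, 2033, falls between 2 April and 5 November, so daylight saving is in effect and Ethur is at UTC+02:00.
09:45 UTC + 2h = 11:45 local.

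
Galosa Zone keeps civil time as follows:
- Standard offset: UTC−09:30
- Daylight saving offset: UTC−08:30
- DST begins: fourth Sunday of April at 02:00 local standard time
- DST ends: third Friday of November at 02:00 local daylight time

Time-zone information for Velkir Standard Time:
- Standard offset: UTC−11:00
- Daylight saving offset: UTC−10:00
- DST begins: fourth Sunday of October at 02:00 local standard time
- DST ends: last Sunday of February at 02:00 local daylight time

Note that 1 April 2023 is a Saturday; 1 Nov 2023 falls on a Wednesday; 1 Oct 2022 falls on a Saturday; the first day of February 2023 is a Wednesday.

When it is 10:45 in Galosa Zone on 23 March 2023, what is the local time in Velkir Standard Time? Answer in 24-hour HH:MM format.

1 April 2023 is a Saturday, so the first Sunday is April 2 and the fourth is April 23.
1 November 2023 is a Wednesday, so the first Friday is November 3 and the third is November 17.
23 March 2023 is outside the daylight-saving period (23 April – 17 November), so Galosa Zone is on standard time, UTC−09:30.
10:45 Galosa Zone + 9h30m = 20:15 UTC.
1 October 2022 is a Saturday, so the first Sunday is October 2 and the fourth is October 23.
1 February 2023 is a Wednesday, so Sundays fall on 5, 12, 19, 26; the last is February 26.
At the standard offset (UTC−11:00), 20:15 UTC − 11h = 09:15 Velkir Standard Time standard time.
The standard-time date in Velkir Standard Time, 23 March 2023, is outside the daylight-saving period (23 October 2022 – 26 February 2023), so Velkir Standard Time is on standard time, UTC−11:00.
20:15 UTC − 11h = 09:15 Velkir Standard Time.

09:15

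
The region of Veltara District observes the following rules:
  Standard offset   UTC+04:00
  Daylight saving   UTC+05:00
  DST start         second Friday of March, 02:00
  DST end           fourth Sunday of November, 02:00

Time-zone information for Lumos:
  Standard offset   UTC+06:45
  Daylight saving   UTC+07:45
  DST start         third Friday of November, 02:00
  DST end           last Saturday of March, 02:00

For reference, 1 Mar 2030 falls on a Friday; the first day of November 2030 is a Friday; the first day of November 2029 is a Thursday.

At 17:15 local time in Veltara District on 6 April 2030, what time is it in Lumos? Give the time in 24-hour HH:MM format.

1 March 2030 is a Friday, so the first Friday is March 1 and the second is March 8.
1 November 2030 is a Friday, so the first Sunday is November 3 and the fourth is November 24.
Daylight saving runs 8 March – 24 November; 6 April 2030 is inside that window, so Veltara District is at UTC+05:00.
17:15 Veltara District − 5h = 12:15 UTC.
1 November 2029 is a Thursday, so the first Friday is November 2 and the third is November 16.
1 March 2030 is a Friday, so Saturdays fall on 2, 9, 16, 23, 30; the last is March 30.
At the standard offset (UTC+06:45), 12:15 UTC + 6h45m = 19:00 Lumos standard time.
Daylight saving runs 16 November 2029 – 30 March 2030; the standard-time date in Lumos, 6 April 2030, is outside that window, so Lumos is on standard time at UTC+06:45.
12:15 UTC + 6h45m = 19:00 Lumos.

19:00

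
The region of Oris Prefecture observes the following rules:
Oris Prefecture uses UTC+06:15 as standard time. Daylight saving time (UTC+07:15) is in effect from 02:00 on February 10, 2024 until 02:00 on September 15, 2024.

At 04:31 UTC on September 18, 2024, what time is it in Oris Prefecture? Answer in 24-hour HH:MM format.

At the standard offset (UTC+06:15), 04:31 UTC + 6h15m = 10:46 Oris Prefecture standard time.
The standard-time date in Oris Prefecture, September 18, 2024, is outside the daylight-saving period (10 February – 15 September), so Oris Prefecture is on standard time, UTC+06:15.
04:31 UTC + 6h15m = 10:46 local.

10:46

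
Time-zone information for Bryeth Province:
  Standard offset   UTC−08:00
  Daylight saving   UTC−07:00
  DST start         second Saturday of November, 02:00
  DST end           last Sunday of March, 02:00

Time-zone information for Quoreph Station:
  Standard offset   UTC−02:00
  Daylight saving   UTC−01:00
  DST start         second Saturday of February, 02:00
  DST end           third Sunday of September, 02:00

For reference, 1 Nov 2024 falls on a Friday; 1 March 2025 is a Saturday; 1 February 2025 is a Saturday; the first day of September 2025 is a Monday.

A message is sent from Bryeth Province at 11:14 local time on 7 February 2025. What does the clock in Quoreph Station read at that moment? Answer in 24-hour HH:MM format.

16:14

1 November 2024 is a Friday, so the first Saturday is November 2 and the second is November 9.
1 March 2025 is a Saturday, so Sundays fall on 2, 9, 16, 23, 30; the last is March 30.
7 February 2025 falls between 9 November 2024 and 30 March 2025, so daylight saving is in effect and Bryeth Province is at UTC−07:00.
11:14 Bryeth Province + 7h = 18:14 UTC.
1 February 2025 is a Saturday, so the first Saturday is February 1 and the second is February 8.
1 September 2025 is a Monday, so the first Sunday is September 7 and the third is September 21.
At the standard offset (UTC−02:00), 18:14 UTC − 2h = 16:14 Quoreph Station standard time.
The standard-time date in Quoreph Station, 7 February 2025, does not fall between 8 February and 21 September, so daylight saving is not in effect and Quoreph Station is at UTC−02:00.
18:14 UTC − 2h = 16:14 Quoreph Station.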